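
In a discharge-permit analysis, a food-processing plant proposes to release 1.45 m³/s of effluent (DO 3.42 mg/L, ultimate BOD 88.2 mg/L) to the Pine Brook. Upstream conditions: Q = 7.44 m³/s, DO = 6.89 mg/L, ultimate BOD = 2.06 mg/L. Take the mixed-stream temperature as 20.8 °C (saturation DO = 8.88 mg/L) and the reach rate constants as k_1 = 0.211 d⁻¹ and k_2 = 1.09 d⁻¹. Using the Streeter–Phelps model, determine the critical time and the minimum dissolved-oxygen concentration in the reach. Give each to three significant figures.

t_c ≈ 0.638 d; minimum DO ≈ 6.15 mg/L

Mixed DO = (7.44×6.89 + 1.45×3.42)/(7.44+1.45) = 56.22/8.890 = 6.324 mg/L.
Mixed L₀ = (7.44×2.06 + 1.45×88.2)/(8.890) = 143.2/8.890 = 16.11 mg/L.
Initial deficit D₀ = C_s − DO₀ = 8.88 − 6.324 = 2.556 mg/L.
t_c = (1/0.8790) ln[(1.09/0.211)(1 − 2.556×0.8790/(0.211×16.11))] = 1.138 × ln(1.751) = 0.6376 d.
D_c = (0.211/1.09) × 16.11 × e^(−0.211×0.6376) = 0.1936 × 16.11 × 0.8741 = 2.726 mg/L.
Minimum DO = 8.88 − 2.726 = 6.154 mg/L.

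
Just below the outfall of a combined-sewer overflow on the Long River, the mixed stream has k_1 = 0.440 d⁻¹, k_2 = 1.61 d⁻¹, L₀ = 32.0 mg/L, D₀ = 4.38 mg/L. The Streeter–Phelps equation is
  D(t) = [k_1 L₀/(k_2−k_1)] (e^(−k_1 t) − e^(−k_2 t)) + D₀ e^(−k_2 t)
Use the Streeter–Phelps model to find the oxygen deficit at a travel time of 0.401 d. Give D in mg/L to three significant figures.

k_1 L₀/(k_2−k_1) = 0.440×32.0/(1.61−0.440) = 14.08/1.170 = 12.03 mg/L.
e^(−k_1 t) = e^(−0.440×0.4010) = 0.8382; e^(−k_2 t) = e^(−1.61×0.4010) = 0.5243.
D = 12.03 × (0.8382 − 0.5243) + 4.38 × 0.5243 = 3.778 + 2.297 = 6.074 mg/L.

D ≈ 6.07 mg/L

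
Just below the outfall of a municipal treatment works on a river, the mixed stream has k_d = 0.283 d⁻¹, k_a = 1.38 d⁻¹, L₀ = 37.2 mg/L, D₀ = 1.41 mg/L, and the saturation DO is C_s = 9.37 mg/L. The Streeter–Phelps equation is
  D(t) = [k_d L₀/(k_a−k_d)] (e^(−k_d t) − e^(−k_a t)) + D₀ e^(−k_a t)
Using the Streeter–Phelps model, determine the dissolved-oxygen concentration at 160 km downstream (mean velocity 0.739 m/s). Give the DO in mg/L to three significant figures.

DO ≈ 4.91 mg/L

Travel time t = x/v = 160 km / (0.739 m/s) = 160000 m / 0.739 m/s = 216500 s = 2.506 d.
k_d L₀/(k_a−k_d) = 0.283×37.2/(1.38−0.283) = 10.53/1.097 = 9.597 mg/L.
e^(−k_d t) = e^(−0.283×2.506) = 0.4921; e^(−k_a t) = e^(−1.38×2.506) = 0.03149.
D = 9.597 × (0.4921 − 0.03149) + 1.41 × 0.03149 = 4.420 + 0.04440 = 4.464 mg/L.
DO = C_s − D = 9.37 − 4.464 = 4.906 mg/L.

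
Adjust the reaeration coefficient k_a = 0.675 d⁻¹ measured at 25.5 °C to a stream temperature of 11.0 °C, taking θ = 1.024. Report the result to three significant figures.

k_a(T₂) = k_a(T₁) · θ^(T₂−T₁) = 0.675 × 1.024^(11.0−25.5)
= 0.675 × 1.024^-14.5 = 0.675 × 0.7090 = 0.4786 d⁻¹.

k_a ≈ 0.479 d⁻¹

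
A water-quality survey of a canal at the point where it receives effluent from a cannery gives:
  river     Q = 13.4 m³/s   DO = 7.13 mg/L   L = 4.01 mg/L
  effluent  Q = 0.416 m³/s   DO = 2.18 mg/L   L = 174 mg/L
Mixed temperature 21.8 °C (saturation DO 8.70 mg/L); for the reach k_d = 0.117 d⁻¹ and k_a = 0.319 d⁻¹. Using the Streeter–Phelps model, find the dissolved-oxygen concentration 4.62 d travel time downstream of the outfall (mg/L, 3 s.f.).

Mixed DO = (13.4×7.13 + 0.416×2.18)/(13.4+0.416) = 96.45/13.82 = 6.981 mg/L.
Mixed L₀ = (13.4×4.01 + 0.416×174)/(13.82) = 126.1/13.82 = 9.128 mg/L.
Initial deficit D₀ = C_s − DO₀ = 8.70 − 6.981 = 1.719 mg/L.
D(4.62) = [0.117×9.128/(0.319−0.117)](e^(−0.117×4.62) − e^(−0.319×4.62)) + 1.719 e^(−0.319×4.62)
= 5.287 × (0.5824 − 0.2291) + 1.719 × 0.2291 = 2.262 mg/L.
DO = 8.70 − 2.262 = 6.438 mg/L.

DO ≈ 6.44 mg/L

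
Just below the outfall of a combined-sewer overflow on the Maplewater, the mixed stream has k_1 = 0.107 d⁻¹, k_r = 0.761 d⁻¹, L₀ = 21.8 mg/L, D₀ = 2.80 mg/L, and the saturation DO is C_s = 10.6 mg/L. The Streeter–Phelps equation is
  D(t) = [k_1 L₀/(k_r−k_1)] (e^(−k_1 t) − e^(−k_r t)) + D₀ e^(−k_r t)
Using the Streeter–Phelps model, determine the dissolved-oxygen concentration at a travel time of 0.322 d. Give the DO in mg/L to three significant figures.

k_1 L₀/(k_r−k_1) = 0.107×21.8/(0.761−0.107) = 2.333/0.6540 = 3.567 mg/L.
e^(−k_1 t) = e^(−0.107×0.3220) = 0.9661; e^(−k_r t) = e^(−0.761×0.3220) = 0.7827.
D = 3.567 × (0.9661 − 0.7827) + 2.80 × 0.7827 = 0.6543 + 2.191 = 2.846 mg/L.
DO = C_s − D = 10.6 − 2.846 = 7.754 mg/L.

DO ≈ 7.75 mg/L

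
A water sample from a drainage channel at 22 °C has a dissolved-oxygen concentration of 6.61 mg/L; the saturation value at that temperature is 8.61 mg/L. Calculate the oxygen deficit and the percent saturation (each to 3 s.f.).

D = C_s − C = 8.61 − 6.61 = 2.00 mg/L.
% saturation = 6.61/8.61 × 100 = 76.8 %.

D ≈ 2.00 mg/L; 76.8 % saturation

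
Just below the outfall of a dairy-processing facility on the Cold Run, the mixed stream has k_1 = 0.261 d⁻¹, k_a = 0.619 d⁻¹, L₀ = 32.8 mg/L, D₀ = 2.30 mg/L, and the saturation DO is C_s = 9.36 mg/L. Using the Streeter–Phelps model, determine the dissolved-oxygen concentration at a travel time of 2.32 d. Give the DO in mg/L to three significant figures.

k_1 L₀/(k_a−k_1) = 0.261×32.8/(0.619−0.261) = 8.561/0.3580 = 23.91 mg/L.
e^(−k_1 t) = e^(−0.261×2.320) = 0.5458; e^(−k_a t) = e^(−0.619×2.320) = 0.2379.
D = 23.91 × (0.5458 − 0.2379) + 2.30 × 0.2379 = 7.364 + 0.5471 = 7.911 mg/L.
DO = C_s − D = 9.36 − 7.911 = 1.449 mg/L.

DO ≈ 1.45 mg/L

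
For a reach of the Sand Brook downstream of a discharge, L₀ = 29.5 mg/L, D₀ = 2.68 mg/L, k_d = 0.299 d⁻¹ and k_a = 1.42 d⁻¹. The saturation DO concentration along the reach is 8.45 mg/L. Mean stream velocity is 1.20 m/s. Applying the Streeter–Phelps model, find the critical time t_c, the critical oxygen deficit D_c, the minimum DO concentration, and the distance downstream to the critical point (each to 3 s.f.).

t_c ≈ 1.02 d; D_c ≈ 4.58 mg/L; min DO ≈ 3.87 mg/L; x_c ≈ 106 km

With k_a/k_d = 4.749 and 1 − D₀(k_a−k_d)/(k_d L₀) = 0.6594,
t_c = ln(4.749 × 0.6594) / (1.42 − 0.299) = ln(3.132) / 1.121 = 1.142/1.121 = 1.018 d.
D_c = (k_d/k_a) L₀ e^(−k_d t_c) = (0.299/1.42) × 29.5 × e^(−0.299×1.018) = 0.2106 × 29.5 × 0.7375 = 4.581 mg/L.
Minimum DO = C_s − D_c = 8.45 − 4.581 = 3.869 mg/L.
x_c = v t_c = 1.20 m/s × 1.018 d × 86400 s/d = 105600 m ≈ 106 km.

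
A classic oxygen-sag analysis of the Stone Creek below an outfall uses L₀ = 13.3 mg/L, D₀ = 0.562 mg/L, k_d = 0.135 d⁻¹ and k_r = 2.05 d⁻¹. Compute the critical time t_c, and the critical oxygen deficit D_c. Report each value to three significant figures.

t_c ≈ 0.943 d; D_c ≈ 0.771 mg/L

t_c = [1/(k_r−k_d)] ln[(k_r/k_d)(1 − D₀(k_r−k_d)/(k_d L₀))]
= [1/(2.05−0.135)] ln[(2.05/0.135)(1 − 0.562×1.915/(0.135×13.3))]
= (1/1.915) ln[15.19 × 0.4006] = 0.5222 × ln(6.083) = 0.5222 × 1.806 = 0.9428 d.
L(t_c) = L₀ e^(−k_d t_c) = 13.3 × 0.8805 = 11.71 mg/L, and at the critical point k_r D_c = k_d L, so D_c = (0.135/2.05) × 11.71 = 0.7712 mg/L.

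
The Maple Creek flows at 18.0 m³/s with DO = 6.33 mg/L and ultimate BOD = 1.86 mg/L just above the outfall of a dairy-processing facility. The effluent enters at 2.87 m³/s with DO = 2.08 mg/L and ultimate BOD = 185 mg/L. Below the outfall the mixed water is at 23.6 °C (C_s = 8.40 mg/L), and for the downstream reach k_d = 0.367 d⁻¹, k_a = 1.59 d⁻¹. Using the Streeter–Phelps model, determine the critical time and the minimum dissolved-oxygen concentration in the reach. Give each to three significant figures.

Mixed DO = (18.0×6.33 + 2.87×2.08)/(18.0+2.87) = 119.9/20.87 = 5.746 mg/L.
Mixed L₀ = (18.0×1.86 + 2.87×185)/(20.87) = 564.4/20.87 = 27.05 mg/L.
Initial deficit D₀ = C_s − DO₀ = 8.40 − 5.746 = 2.654 mg/L.
t_c = (1/1.223) ln[(1.59/0.367)(1 − 2.654×1.223/(0.367×27.05))] = 0.8177 × ln(2.915) = 0.8749 d.
D_c = (0.367/1.59) × 27.05 × e^(−0.367×0.8749) = 0.2308 × 27.05 × 0.7254 = 4.528 mg/L.
Minimum DO = 8.40 − 4.528 = 3.872 mg/L.

t_c ≈ 0.875 d; minimum DO ≈ 3.87 mg/L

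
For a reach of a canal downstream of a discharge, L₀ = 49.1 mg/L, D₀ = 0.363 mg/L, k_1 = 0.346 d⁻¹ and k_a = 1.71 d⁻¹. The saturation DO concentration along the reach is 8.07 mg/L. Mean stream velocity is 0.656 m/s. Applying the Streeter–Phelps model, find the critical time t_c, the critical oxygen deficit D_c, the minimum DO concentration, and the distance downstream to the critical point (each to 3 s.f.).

t_c ≈ 1.15 d; D_c ≈ 6.67 mg/L; min DO ≈ 1.40 mg/L; x_c ≈ 65.2 km

At the critical point dD/dt = 0, so k_1 L₀ e^(−k_1 t) = k_a D. Substituting D(t) from the Streeter–Phelps equation and solving for t gives
t_c = ln[(k_a/k_1)(1 − D₀(k_a−k_1)/(k_1 L₀))] / (k_a−k_1).
Here k_a−k_1 = 1.364 d⁻¹ and 1 − D₀(k_a−k_1)/(k_1 L₀) = 1 − 0.363×1.364/(0.346×49.1) = 0.9709, so
t_c = ln(4.942 × 0.9709) / 1.364 = 1.568 / 1.364 = 1.150 d.
L(t_c) = L₀ e^(−k_1 t_c) = 49.1 × 0.6718 = 32.98 mg/L, and at the critical point k_a D_c = k_1 L, so D_c = (0.346/1.71) × 32.98 = 6.674 mg/L.
Minimum DO = C_s − D_c = 8.07 − 6.674 = 1.396 mg/L.
x_c = v t_c = 0.656 m/s × 1.150 d × 86400 s/d = 65160 m ≈ 65.2 km.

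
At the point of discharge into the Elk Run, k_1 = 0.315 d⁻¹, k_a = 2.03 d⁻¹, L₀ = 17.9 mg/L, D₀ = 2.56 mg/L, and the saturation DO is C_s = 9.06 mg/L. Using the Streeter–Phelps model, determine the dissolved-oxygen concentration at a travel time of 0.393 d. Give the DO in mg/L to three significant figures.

k_1 L₀/(k_a−k_1) = 0.315×17.9/(2.03−0.315) = 5.638/1.715 = 3.288 mg/L.
e^(−k_1 t) = e^(−0.315×0.3930) = 0.8836; e^(−k_a t) = e^(−2.03×0.3930) = 0.4503.
D = 3.288 × (0.8836 − 0.4503) + 2.56 × 0.4503 = 1.424 + 1.153 = 2.577 mg/L.
DO = C_s − D = 9.06 − 2.577 = 6.483 mg/L.

DO ≈ 6.48 mg/L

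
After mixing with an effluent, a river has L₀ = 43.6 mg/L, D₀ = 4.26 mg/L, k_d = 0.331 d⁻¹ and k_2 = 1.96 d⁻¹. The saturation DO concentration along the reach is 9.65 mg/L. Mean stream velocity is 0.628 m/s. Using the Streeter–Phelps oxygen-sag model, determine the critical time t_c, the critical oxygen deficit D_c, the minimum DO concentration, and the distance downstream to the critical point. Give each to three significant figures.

t_c ≈ 0.689 d; D_c ≈ 5.86 mg/L; min DO ≈ 3.79 mg/L; x_c ≈ 37.4 km

At the critical point dD/dt = 0, so k_d L₀ e^(−k_d t) = k_2 D. Substituting D(t) from the Streeter–Phelps equation and solving for t gives
t_c = ln[(k_2/k_d)(1 − D₀(k_2−k_d)/(k_d L₀))] / (k_2−k_d).
Here k_2−k_d = 1.629 d⁻¹ and 1 − D₀(k_2−k_d)/(k_d L₀) = 1 − 4.26×1.629/(0.331×43.6) = 0.5191, so
t_c = ln(5.921 × 0.5191) / 1.629 = 1.123 / 1.629 = 0.6894 d.
D_c = (k_d/k_2) L₀ e^(−k_d t_c) = (0.331/1.96) × 43.6 × e^(−0.331×0.6894) = 0.1689 × 43.6 × 0.7960 = 5.861 mg/L.
Minimum DO = C_s − D_c = 9.65 − 5.861 = 3.789 mg/L.
x_c = v t_c = 0.628 m/s × 0.6894 d × 86400 s/d = 37410 m ≈ 37.4 km.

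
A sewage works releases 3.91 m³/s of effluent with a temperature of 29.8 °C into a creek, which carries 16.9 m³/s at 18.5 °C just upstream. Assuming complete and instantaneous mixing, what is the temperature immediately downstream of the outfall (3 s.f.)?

20.6 °C

Flow-weighted mixing: C = (Q_r C_r + Q_w C_w)/(Q_r + Q_w)
= (16.9×18.5 + 3.91×29.8)/(16.9 + 3.91) = 429.2/20.81 = 20.62 °C.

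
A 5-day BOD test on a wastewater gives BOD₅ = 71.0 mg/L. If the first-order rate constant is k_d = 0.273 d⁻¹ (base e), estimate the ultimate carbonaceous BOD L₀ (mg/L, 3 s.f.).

L₀ ≈ 95.4 mg/L

BOD₅ = L₀(1 − e^(−5k_d)) ⇒ L₀ = BOD₅ / (1 − e^(−5×0.273))
= 71.0 / (1 − 0.2554) = 71.0 / 0.7446 = 95.35 mg/L.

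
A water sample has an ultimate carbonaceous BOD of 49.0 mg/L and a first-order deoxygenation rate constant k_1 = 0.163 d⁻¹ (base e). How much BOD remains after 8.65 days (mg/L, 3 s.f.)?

L ≈ 12.0 mg/L

L_t = L₀ e^(−k_1 t) = 49.0 × e^(−0.163×8.65) = 49.0 × 0.2442 = 11.96 mg/L.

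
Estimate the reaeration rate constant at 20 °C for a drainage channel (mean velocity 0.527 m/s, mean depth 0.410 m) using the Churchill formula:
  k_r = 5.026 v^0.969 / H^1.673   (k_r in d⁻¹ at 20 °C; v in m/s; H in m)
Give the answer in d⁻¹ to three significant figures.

k_r = 5.026 × 0.527^0.969 / 0.410^1.673 = 5.026 × 0.5376 / 0.2250 = 12.01 d⁻¹.

k_r ≈ 12.0 d⁻¹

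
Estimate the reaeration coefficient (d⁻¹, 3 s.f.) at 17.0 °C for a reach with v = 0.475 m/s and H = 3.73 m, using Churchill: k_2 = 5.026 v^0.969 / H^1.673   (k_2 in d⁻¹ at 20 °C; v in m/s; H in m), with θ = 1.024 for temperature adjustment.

k_2(20) = 5.026 × 0.475^0.969 / 3.73^1.673 = 5.026 × 0.4861 / 9.046 = 0.2701 d⁻¹.
k_2(17.0) = 0.2701 × 1.024^(17.0−20) = 0.2701 × 0.9313 = 0.2515 d⁻¹.

k_2 ≈ 0.252 d⁻¹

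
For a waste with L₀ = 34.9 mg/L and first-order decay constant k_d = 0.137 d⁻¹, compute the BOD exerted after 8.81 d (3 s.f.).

y ≈ 24.5 mg/L

y_t = L₀(1 − e^(−k_d t)) = 34.9 × (1 − e^(−0.137×8.81))
= 34.9 × (1 − 0.2991) = 34.9 × 0.7009 = 24.46 mg/L.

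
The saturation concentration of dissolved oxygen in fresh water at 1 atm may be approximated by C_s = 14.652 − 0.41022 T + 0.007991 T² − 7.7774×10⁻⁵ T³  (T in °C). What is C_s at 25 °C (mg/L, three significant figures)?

C_s ≈ 8.18 mg/L

C_s = 14.652 − 0.41022×25 + 0.007991×25² − 7.7774×10⁻⁵×25³ = 8.176 mg/L.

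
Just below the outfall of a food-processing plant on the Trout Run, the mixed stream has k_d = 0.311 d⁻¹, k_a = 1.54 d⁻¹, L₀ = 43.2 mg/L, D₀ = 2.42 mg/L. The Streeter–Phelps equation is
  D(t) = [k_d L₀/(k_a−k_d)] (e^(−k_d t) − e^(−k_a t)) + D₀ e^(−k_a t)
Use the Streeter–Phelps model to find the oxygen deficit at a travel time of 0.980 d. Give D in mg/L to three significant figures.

k_d L₀/(k_a−k_d) = 0.311×43.2/(1.54−0.311) = 13.44/1.229 = 10.93 mg/L.
e^(−k_d t) = e^(−0.311×0.9800) = 0.7373; e^(−k_a t) = e^(−1.54×0.9800) = 0.2211.
D = 10.93 × (0.7373 − 0.2211) + 2.42 × 0.2211 = 5.643 + 0.5350 = 6.178 mg/L.

D ≈ 6.18 mg/L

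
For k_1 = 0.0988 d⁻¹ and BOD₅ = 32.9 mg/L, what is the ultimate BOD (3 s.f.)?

BOD₅ = L₀(1 − e^(−5k_1)) ⇒ L₀ = BOD₅ / (1 − e^(−5×0.0988))
= 32.9 / (1 − 0.6102) = 32.9 / 0.3898 = 84.40 mg/L.

L₀ ≈ 84.4 mg/L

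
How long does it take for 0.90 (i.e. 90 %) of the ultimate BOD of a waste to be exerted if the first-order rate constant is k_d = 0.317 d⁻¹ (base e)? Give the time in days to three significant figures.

y/L₀ = 1 − e^(−k_d t) = 0.90 ⇒ e^(−k_d t) = 0.100
t = −ln(0.100) / 0.317 = 2.303 / 0.317 = 7.264 d.

t ≈ 7.26 d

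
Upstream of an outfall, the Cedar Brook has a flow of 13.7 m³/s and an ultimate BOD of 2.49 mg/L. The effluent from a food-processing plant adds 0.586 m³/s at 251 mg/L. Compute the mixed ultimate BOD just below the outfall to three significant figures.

Flow-weighted mixing: C = (Q_r C_r + Q_w C_w)/(Q_r + Q_w)
= (13.7×2.49 + 0.586×251)/(13.7 + 0.586) = 181.2/14.29 = 12.68 mg/L.

12.7 mg/L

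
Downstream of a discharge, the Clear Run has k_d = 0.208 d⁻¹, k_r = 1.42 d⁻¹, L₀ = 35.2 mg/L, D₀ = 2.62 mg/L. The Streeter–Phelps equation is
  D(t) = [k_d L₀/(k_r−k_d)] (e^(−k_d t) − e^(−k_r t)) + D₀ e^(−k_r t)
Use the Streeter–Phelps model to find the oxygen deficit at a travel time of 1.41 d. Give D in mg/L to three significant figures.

k_d L₀/(k_r−k_d) = 0.208×35.2/(1.42−0.208) = 7.322/1.212 = 6.041 mg/L.
e^(−k_d t) = e^(−0.208×1.410) = 0.7458; e^(−k_r t) = e^(−1.42×1.410) = 0.1350.
D = 6.041 × (0.7458 − 0.1350) + 2.62 × 0.1350 = 3.690 + 0.3538 = 4.043 mg/L.

D ≈ 4.04 mg/L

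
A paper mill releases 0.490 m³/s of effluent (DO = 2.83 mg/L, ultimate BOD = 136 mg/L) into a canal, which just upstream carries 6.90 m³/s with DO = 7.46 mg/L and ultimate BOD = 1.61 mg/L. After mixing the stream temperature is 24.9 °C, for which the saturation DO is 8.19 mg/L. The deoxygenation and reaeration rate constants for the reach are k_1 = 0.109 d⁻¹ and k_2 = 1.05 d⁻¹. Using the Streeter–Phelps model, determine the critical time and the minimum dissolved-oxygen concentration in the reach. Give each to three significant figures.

t_c ≈ 0.385 d; minimum DO ≈ 7.14 mg/L

Mixed DO = (6.90×7.46 + 0.490×2.83)/(6.90+0.490) = 52.86/7.390 = 7.153 mg/L.
Mixed L₀ = (6.90×1.61 + 0.490×136)/(7.390) = 77.75/7.390 = 10.52 mg/L.
Initial deficit D₀ = C_s − DO₀ = 8.19 − 7.153 = 1.037 mg/L.
t_c = (1/0.9410) ln[(1.05/0.109)(1 − 1.037×0.9410/(0.109×10.52))] = 1.063 × ln(1.436) = 0.3846 d.
D_c = (0.109/1.05) × 10.52 × e^(−0.109×0.3846) = 0.1038 × 10.52 × 0.9589 = 1.047 mg/L.
Minimum DO = 8.19 − 1.047 = 7.143 mg/L.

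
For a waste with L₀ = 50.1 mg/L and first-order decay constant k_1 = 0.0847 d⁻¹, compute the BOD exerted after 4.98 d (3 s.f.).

y ≈ 17.2 mg/L

y_t = L₀(1 − e^(−k_1 t)) = 50.1 × (1 − e^(−0.0847×4.98))
= 50.1 × (1 − 0.6559) = 50.1 × 0.3441 = 17.24 mg/L.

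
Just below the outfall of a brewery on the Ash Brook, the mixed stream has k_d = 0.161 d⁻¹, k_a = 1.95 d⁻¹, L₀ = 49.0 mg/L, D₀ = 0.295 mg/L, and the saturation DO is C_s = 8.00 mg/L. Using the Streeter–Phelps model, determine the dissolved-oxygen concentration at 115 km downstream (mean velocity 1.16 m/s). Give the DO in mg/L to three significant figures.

DO ≈ 4.77 mg/L

Travel time t = x/v = 115 km / (1.16 m/s) = 115000 m / 1.16 m/s = 99140 s = 1.147 d.
k_d L₀/(k_a−k_d) = 0.161×49.0/(1.95−0.161) = 7.889/1.789 = 4.410 mg/L.
e^(−k_d t) = e^(−0.161×1.147) = 0.8313; e^(−k_a t) = e^(−1.95×1.147) = 0.1067.
D = 4.410 × (0.8313 − 0.1067) + 0.295 × 0.1067 = 3.195 + 0.03148 = 3.227 mg/L.
DO = C_s − D = 8.00 − 3.227 = 4.773 mg/L.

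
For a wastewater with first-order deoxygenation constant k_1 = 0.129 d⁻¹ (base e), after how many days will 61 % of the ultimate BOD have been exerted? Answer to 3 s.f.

y/L₀ = 1 − e^(−k_1 t) = 0.61 ⇒ e^(−k_1 t) = 0.390
t = −ln(0.390) / 0.129 = 0.9416 / 0.129 = 7.299 d.

t ≈ 7.30 d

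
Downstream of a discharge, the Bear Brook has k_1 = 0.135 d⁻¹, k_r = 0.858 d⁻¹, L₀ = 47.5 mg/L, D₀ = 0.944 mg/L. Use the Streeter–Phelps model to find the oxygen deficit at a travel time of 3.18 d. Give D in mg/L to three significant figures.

D ≈ 5.26 mg/L

k_1 L₀/(k_r−k_1) = 0.135×47.5/(0.858−0.135) = 6.413/0.7230 = 8.869 mg/L.
e^(−k_1 t) = e^(−0.135×3.180) = 0.6510; e^(−k_r t) = e^(−0.858×3.180) = 0.06532.
D = 8.869 × (0.6510 − 0.06532) + 0.944 × 0.06532 = 5.194 + 0.06166 = 5.256 mg/L.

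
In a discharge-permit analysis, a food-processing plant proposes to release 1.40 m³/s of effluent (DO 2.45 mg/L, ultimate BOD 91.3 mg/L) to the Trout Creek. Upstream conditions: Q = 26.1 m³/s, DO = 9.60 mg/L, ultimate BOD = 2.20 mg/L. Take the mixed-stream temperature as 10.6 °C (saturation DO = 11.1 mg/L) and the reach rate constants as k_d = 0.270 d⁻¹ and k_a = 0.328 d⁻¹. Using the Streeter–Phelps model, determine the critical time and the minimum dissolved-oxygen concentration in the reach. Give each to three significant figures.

t_c ≈ 2.30 d; minimum DO ≈ 8.12 mg/L

Mixed DO = (26.1×9.60 + 1.40×2.45)/(26.1+1.40) = 254.0/27.50 = 9.236 mg/L.
Mixed L₀ = (26.1×2.20 + 1.40×91.3)/(27.50) = 185.2/27.50 = 6.736 mg/L.
Initial deficit D₀ = C_s − DO₀ = 11.1 − 9.236 = 1.864 mg/L.
t_c = (1/0.05800) ln[(0.328/0.270)(1 − 1.864×0.05800/(0.270×6.736))] = 17.24 × ln(1.143) = 2.298 d.
D_c = (0.270/0.328) × 6.736 × e^(−0.270×2.298) = 0.8232 × 6.736 × 0.5376 = 2.981 mg/L.
Minimum DO = 11.1 − 2.981 = 8.119 mg/L.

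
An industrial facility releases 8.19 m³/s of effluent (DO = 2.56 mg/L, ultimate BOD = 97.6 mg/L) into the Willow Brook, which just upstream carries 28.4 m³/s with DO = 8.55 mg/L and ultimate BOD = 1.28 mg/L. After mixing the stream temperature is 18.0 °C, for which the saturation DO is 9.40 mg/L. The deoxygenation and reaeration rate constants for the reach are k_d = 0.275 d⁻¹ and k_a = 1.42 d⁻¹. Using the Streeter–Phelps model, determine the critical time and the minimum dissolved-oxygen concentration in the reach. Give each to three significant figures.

t_c ≈ 0.989 d; minimum DO ≈ 6.03 mg/L

Mixed DO = (28.4×8.55 + 8.19×2.56)/(28.4+8.19) = 263.8/36.59 = 7.209 mg/L.
Mixed L₀ = (28.4×1.28 + 8.19×97.6)/(36.59) = 835.7/36.59 = 22.84 mg/L.
Initial deficit D₀ = C_s − DO₀ = 9.40 − 7.209 = 2.191 mg/L.
t_c = (1/1.145) ln[(1.42/0.275)(1 − 2.191×1.145/(0.275×22.84))] = 0.8734 × ln(3.101) = 0.9885 d.
D_c = (0.275/1.42) × 22.84 × e^(−0.275×0.9885) = 0.1937 × 22.84 × 0.7620 = 3.370 mg/L.
Minimum DO = 9.40 − 3.370 = 6.030 mg/L.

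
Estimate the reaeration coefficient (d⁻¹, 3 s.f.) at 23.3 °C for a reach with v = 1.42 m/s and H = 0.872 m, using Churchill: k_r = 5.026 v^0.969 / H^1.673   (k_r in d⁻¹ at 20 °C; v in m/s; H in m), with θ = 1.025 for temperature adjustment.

k_r ≈ 9.63 d⁻¹

k_r(20) = 5.026 × 1.42^0.969 / 0.872^1.673 = 5.026 × 1.405 / 0.7952 = 8.878 d⁻¹.
k_r(23.3) = 8.878 × 1.025^(23.3−20) = 8.878 × 1.085 = 9.632 d⁻¹.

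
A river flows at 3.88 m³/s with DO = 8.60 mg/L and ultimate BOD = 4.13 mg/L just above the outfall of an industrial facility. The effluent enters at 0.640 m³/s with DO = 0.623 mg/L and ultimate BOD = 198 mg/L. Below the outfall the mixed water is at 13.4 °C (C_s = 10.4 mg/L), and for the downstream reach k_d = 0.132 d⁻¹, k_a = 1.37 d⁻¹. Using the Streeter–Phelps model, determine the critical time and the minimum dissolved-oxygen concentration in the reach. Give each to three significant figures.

t_c ≈ 0.242 d; minimum DO ≈ 7.45 mg/L

Mixed DO = (3.88×8.60 + 0.640×0.623)/(3.88+0.640) = 33.77/4.520 = 7.471 mg/L.
Mixed L₀ = (3.88×4.13 + 0.640×198)/(4.520) = 142.7/4.520 = 31.58 mg/L.
Initial deficit D₀ = C_s − DO₀ = 10.4 − 7.471 = 2.929 mg/L.
t_c = (1/1.238) ln[(1.37/0.132)(1 − 2.929×1.238/(0.132×31.58))] = 0.8078 × ln(1.349) = 0.2420 d.
D_c = (0.132/1.37) × 31.58 × e^(−0.132×0.2420) = 0.09635 × 31.58 × 0.9686 = 2.947 mg/L.
Minimum DO = 10.4 − 2.947 = 7.453 mg/L.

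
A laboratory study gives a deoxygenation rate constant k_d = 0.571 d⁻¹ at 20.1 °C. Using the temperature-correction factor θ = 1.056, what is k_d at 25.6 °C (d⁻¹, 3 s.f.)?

k_d(T₂) = k_d(T₁) · θ^(T₂−T₁) = 0.571 × 1.056^(25.6−20.1)
= 0.571 × 1.056^5.50 = 0.571 × 1.349 = 0.7705 d⁻¹.

k_d ≈ 0.771 d⁻¹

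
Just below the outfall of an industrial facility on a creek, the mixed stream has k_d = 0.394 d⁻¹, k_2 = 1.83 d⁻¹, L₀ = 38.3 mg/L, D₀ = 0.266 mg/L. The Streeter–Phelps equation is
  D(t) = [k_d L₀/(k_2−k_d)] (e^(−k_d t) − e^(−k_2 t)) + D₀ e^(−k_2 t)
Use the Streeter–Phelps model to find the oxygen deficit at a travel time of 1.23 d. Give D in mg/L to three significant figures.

D ≈ 5.39 mg/L

k_d L₀/(k_2−k_d) = 0.394×38.3/(1.83−0.394) = 15.09/1.436 = 10.51 mg/L.
e^(−k_d t) = e^(−0.394×1.230) = 0.6159; e^(−k_2 t) = e^(−1.83×1.230) = 0.1053.
D = 10.51 × (0.6159 − 0.1053) + 0.266 × 0.1053 = 5.366 + 0.02801 = 5.394 mg/L.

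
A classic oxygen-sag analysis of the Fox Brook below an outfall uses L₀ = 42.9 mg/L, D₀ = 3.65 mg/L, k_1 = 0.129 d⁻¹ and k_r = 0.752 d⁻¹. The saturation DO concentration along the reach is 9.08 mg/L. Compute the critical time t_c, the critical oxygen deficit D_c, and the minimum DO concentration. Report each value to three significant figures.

t_c ≈ 1.98 d; D_c ≈ 5.70 mg/L; min DO ≈ 3.38 mg/L

At the critical point dD/dt = 0, so k_1 L₀ e^(−k_1 t) = k_r D. Substituting D(t) from the Streeter–Phelps equation and solving for t gives
t_c = ln[(k_r/k_1)(1 − D₀(k_r−k_1)/(k_1 L₀))] / (k_r−k_1).
Here k_r−k_1 = 0.6230 d⁻¹ and 1 − D₀(k_r−k_1)/(k_1 L₀) = 1 − 3.65×0.6230/(0.129×42.9) = 0.5891, so
t_c = ln(5.829 × 0.5891) / 0.6230 = 1.234 / 0.6230 = 1.980 d.
L(t_c) = L₀ e^(−k_1 t_c) = 42.9 × 0.7746 = 33.23 mg/L, and at the critical point k_r D_c = k_1 L, so D_c = (0.129/0.752) × 33.23 = 5.700 mg/L.
Minimum DO = C_s − D_c = 9.08 − 5.700 = 3.380 mg/L.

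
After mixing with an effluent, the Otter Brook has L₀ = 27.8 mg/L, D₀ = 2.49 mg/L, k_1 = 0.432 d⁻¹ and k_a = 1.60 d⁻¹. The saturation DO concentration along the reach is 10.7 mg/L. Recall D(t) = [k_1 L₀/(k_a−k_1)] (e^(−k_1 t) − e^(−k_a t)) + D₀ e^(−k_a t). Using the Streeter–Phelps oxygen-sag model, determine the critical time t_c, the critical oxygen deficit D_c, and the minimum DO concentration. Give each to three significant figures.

t_c ≈ 0.884 d; D_c ≈ 5.12 mg/L; min DO ≈ 5.58 mg/L

t_c = [1/(k_a−k_1)] ln[(k_a/k_1)(1 − D₀(k_a−k_1)/(k_1 L₀))]
= [1/(1.60−0.432)] ln[(1.60/0.432)(1 − 2.49×1.168/(0.432×27.8))]
= (1/1.168) ln[3.704 × 0.7578] = 0.8562 × ln(2.807) = 0.8562 × 1.032 = 0.8836 d.
D_c = (k_1/k_a) L₀ e^(−k_1 t_c) = (0.432/1.60) × 27.8 × e^(−0.432×0.8836) = 0.2700 × 27.8 × 0.6827 = 5.124 mg/L.
Minimum DO = C_s − D_c = 10.7 − 5.124 = 5.576 mg/L.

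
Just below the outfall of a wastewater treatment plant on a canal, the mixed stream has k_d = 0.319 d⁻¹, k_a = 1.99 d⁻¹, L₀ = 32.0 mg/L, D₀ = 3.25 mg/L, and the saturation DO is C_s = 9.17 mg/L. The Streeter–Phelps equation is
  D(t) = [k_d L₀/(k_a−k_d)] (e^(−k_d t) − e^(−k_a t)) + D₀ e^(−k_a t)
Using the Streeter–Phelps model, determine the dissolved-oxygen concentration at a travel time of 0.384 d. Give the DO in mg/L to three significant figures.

DO ≈ 5.10 mg/L

k_d L₀/(k_a−k_d) = 0.319×32.0/(1.99−0.319) = 10.21/1.671 = 6.109 mg/L.
e^(−k_d t) = e^(−0.319×0.3840) = 0.8847; e^(−k_a t) = e^(−1.99×0.3840) = 0.4657.
D = 6.109 × (0.8847 − 0.4657) + 3.25 × 0.4657 = 2.560 + 1.514 = 4.073 mg/L.
DO = C_s − D = 9.17 − 4.073 = 5.097 mg/L.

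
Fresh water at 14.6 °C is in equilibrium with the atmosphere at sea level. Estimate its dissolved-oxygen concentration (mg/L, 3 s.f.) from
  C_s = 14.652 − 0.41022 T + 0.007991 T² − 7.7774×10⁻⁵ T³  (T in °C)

C_s ≈ 10.1 mg/L

C_s = 14.652 − 0.41022×14.6 + 0.007991×14.6² − 7.7774×10⁻⁵×14.6³ = 10.12 mg/L.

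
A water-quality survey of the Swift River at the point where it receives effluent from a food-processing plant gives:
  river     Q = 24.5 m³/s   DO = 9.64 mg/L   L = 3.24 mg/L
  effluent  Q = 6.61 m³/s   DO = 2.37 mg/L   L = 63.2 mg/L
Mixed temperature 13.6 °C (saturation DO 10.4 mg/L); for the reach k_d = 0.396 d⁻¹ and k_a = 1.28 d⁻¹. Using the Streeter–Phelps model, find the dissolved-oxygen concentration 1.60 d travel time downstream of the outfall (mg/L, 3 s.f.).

Mixed DO = (24.5×9.64 + 6.61×2.37)/(24.5+6.61) = 251.8/31.11 = 8.095 mg/L.
Mixed L₀ = (24.5×3.24 + 6.61×63.2)/(31.11) = 497.1/31.11 = 15.98 mg/L.
Initial deficit D₀ = C_s − DO₀ = 10.4 − 8.095 = 2.305 mg/L.
D(1.60) = [0.396×15.98/(1.28−0.396)](e^(−0.396×1.60) − e^(−1.28×1.60)) + 2.305 e^(−1.28×1.60)
= 7.158 × (0.5307 − 0.1290) + 2.305 × 0.1290 = 3.173 mg/L.
DO = 10.4 − 3.173 = 7.227 mg/L.

DO ≈ 7.23 mg/L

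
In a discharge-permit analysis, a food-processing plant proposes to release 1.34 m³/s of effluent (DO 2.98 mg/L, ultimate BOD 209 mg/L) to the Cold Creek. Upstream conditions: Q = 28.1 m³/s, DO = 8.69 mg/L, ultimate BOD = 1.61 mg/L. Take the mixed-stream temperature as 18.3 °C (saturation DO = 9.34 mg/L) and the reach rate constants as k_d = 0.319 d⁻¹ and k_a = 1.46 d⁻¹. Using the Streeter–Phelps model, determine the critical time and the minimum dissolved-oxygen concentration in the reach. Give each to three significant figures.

t_c ≈ 1.03 d; minimum DO ≈ 7.60 mg/L

Mixed DO = (28.1×8.69 + 1.34×2.98)/(28.1+1.34) = 248.2/29.44 = 8.430 mg/L.
Mixed L₀ = (28.1×1.61 + 1.34×209)/(29.44) = 325.3/29.44 = 11.05 mg/L.
Initial deficit D₀ = C_s − DO₀ = 9.34 − 8.430 = 0.9099 mg/L.
t_c = (1/1.141) ln[(1.46/0.319)(1 − 0.9099×1.141/(0.319×11.05))] = 0.8764 × ln(3.229) = 1.027 d.
D_c = (0.319/1.46) × 11.05 × e^(−0.319×1.027) = 0.2185 × 11.05 × 0.7206 = 1.740 mg/L.
Minimum DO = 9.34 − 1.740 = 7.600 mg/L.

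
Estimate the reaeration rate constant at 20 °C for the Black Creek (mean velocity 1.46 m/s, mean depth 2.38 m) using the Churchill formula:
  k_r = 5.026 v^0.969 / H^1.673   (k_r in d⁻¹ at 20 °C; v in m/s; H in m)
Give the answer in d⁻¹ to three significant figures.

k_r = 5.026 × 1.46^0.969 / 2.38^1.673 = 5.026 × 1.443 / 4.266 = 1.700 d⁻¹.

k_r ≈ 1.70 d⁻¹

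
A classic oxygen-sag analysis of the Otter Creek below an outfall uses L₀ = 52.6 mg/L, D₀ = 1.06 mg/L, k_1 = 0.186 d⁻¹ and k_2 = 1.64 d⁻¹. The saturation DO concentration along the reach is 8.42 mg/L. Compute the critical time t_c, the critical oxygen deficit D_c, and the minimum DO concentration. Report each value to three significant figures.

t_c ≈ 1.38 d; D_c ≈ 4.62 mg/L; min DO ≈ 3.80 mg/L

At the critical point dD/dt = 0, so k_1 L₀ e^(−k_1 t) = k_2 D. Substituting D(t) from the Streeter–Phelps equation and solving for t gives
t_c = ln[(k_2/k_1)(1 − D₀(k_2−k_1)/(k_1 L₀))] / (k_2−k_1).
Here k_2−k_1 = 1.454 d⁻¹ and 1 − D₀(k_2−k_1)/(k_1 L₀) = 1 − 1.06×1.454/(0.186×52.6) = 0.8425, so
t_c = ln(8.817 × 0.8425) / 1.454 = 2.005 / 1.454 = 1.379 d.
L(t_c) = L₀ e^(−k_1 t_c) = 52.6 × 0.7737 = 40.70 mg/L, and at the critical point k_2 D_c = k_1 L, so D_c = (0.186/1.64) × 40.70 = 4.616 mg/L.
Minimum DO = C_s − D_c = 8.42 − 4.616 = 3.804 mg/L.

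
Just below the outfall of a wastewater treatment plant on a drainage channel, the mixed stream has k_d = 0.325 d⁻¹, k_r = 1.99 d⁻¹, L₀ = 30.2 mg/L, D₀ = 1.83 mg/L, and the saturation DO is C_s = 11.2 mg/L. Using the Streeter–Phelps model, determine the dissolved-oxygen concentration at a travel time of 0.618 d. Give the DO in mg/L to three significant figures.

k_d L₀/(k_r−k_d) = 0.325×30.2/(1.99−0.325) = 9.815/1.665 = 5.895 mg/L.
e^(−k_d t) = e^(−0.325×0.6180) = 0.8180; e^(−k_r t) = e^(−1.99×0.6180) = 0.2923.
D = 5.895 × (0.8180 − 0.2923) + 1.83 × 0.2923 = 3.099 + 0.5350 = 3.634 mg/L.
DO = C_s − D = 11.2 − 3.634 = 7.566 mg/L.

DO ≈ 7.57 mg/L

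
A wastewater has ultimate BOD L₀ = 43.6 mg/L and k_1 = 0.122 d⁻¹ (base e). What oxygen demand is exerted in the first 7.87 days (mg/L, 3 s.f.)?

y ≈ 26.9 mg/L

y_t = L₀(1 − e^(−k_1 t)) = 43.6 × (1 − e^(−0.122×7.87))
= 43.6 × (1 − 0.3828) = 43.6 × 0.6172 = 26.91 mg/L.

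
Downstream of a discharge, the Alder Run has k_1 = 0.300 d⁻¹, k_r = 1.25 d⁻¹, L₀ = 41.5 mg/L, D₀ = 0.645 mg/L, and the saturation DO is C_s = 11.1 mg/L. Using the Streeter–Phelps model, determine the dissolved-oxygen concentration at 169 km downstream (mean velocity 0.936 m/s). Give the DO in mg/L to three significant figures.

DO ≈ 5.01 mg/L

Travel time t = x/v = 169 km / (0.936 m/s) = 169000 m / 0.936 m/s = 180600 s = 2.090 d.
k_1 L₀/(k_r−k_1) = 0.300×41.5/(1.25−0.300) = 12.45/0.9500 = 13.11 mg/L.
e^(−k_1 t) = e^(−0.300×2.090) = 0.5342; e^(−k_r t) = e^(−1.25×2.090) = 0.07337.
D = 13.11 × (0.5342 − 0.07337) + 0.645 × 0.07337 = 6.040 + 0.04733 = 6.087 mg/L.
DO = C_s − D = 11.1 − 6.087 = 5.013 mg/L.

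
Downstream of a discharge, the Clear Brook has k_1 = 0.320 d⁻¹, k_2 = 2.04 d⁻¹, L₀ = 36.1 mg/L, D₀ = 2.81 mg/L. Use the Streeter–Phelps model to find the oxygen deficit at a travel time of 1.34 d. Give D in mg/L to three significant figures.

k_1 L₀/(k_2−k_1) = 0.320×36.1/(2.04−0.320) = 11.55/1.720 = 6.716 mg/L.
e^(−k_1 t) = e^(−0.320×1.340) = 0.6513; e^(−k_2 t) = e^(−2.04×1.340) = 0.06498.
D = 6.716 × (0.6513 − 0.06498) + 2.81 × 0.06498 = 3.938 + 0.1826 = 4.120 mg/L.

D ≈ 4.12 mg/L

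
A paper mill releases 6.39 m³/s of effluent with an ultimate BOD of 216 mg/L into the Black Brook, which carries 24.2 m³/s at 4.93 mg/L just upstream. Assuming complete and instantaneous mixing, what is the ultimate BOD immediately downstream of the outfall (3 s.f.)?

Flow-weighted mixing: C = (Q_r C_r + Q_w C_w)/(Q_r + Q_w)
= (24.2×4.93 + 6.39×216)/(24.2 + 6.39) = 1500/30.59 = 49.02 mg/L.

49.0 mg/L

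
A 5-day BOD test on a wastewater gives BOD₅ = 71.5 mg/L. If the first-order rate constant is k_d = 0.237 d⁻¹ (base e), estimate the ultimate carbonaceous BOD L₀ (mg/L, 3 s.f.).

L₀ ≈ 103 mg/L

BOD₅ = L₀(1 − e^(−5k_d)) ⇒ L₀ = BOD₅ / (1 − e^(−5×0.237))
= 71.5 / (1 − 0.3057) = 71.5 / 0.6943 = 103.0 mg/L.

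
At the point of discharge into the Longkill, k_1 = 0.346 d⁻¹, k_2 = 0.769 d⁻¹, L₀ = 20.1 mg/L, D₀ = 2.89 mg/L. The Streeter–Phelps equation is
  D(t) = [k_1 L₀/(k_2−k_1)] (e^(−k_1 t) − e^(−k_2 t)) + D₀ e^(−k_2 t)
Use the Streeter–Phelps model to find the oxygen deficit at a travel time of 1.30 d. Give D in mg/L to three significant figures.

D ≈ 5.50 mg/L

k_1 L₀/(k_2−k_1) = 0.346×20.1/(0.769−0.346) = 6.955/0.4230 = 16.44 mg/L.
e^(−k_1 t) = e^(−0.346×1.300) = 0.6378; e^(−k_2 t) = e^(−0.769×1.300) = 0.3680.
D = 16.44 × (0.6378 − 0.3680) + 2.89 × 0.3680 = 4.435 + 1.063 = 5.499 mg/L.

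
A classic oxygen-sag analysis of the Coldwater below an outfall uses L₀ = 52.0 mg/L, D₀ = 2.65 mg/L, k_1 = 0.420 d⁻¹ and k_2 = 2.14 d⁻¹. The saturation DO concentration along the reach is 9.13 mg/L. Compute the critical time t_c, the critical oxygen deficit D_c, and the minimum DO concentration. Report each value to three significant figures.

t_c ≈ 0.811 d; D_c ≈ 7.26 mg/L; min DO ≈ 1.87 mg/L

With k_2/k_1 = 5.095 and 1 − D₀(k_2−k_1)/(k_1 L₀) = 0.7913,
t_c = ln(5.095 × 0.7913) / (2.14 − 0.420) = ln(4.032) / 1.720 = 1.394/1.720 = 0.8106 d.
L(t_c) = L₀ e^(−k_1 t_c) = 52.0 × 0.7114 = 37.00 mg/L, and at the critical point k_2 D_c = k_1 L, so D_c = (0.420/2.14) × 37.00 = 7.261 mg/L.
Minimum DO = C_s − D_c = 9.13 − 7.261 = 1.869 mg/L.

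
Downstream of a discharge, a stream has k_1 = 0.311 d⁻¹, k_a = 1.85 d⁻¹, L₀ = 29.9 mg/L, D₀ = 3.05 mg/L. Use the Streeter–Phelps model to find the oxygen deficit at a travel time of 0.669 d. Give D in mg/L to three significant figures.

D ≈ 4.04 mg/L

k_1 L₀/(k_a−k_1) = 0.311×29.9/(1.85−0.311) = 9.299/1.539 = 6.042 mg/L.
e^(−k_1 t) = e^(−0.311×0.6690) = 0.8122; e^(−k_a t) = e^(−1.85×0.6690) = 0.2901.
D = 6.042 × (0.8122 − 0.2901) + 3.05 × 0.2901 = 3.155 + 0.8847 = 4.039 mg/L.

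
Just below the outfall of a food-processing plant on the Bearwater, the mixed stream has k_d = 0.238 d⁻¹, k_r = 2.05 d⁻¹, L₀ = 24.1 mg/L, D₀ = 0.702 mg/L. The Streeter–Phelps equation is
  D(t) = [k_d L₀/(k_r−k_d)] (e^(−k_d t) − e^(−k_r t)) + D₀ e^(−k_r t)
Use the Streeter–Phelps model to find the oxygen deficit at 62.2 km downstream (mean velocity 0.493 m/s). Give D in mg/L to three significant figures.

D ≈ 2.11 mg/L

Travel time t = x/v = 62.2 km / (0.493 m/s) = 62200 m / 0.493 m/s = 126200 s = 1.460 d.
k_d L₀/(k_r−k_d) = 0.238×24.1/(2.05−0.238) = 5.736/1.812 = 3.165 mg/L.
e^(−k_d t) = e^(−0.238×1.460) = 0.7064; e^(−k_r t) = e^(−2.05×1.460) = 0.05011.
D = 3.165 × (0.7064 − 0.05011) + 0.702 × 0.05011 = 2.078 + 0.03518 = 2.113 mg/L.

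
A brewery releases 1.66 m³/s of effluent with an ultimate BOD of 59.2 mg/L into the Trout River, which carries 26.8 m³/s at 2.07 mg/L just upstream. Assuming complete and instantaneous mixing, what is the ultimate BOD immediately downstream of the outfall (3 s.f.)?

5.40 mg/L

Flow-weighted mixing: C = (Q_r C_r + Q_w C_w)/(Q_r + Q_w)
= (26.8×2.07 + 1.66×59.2)/(26.8 + 1.66) = 153.7/28.46 = 5.402 mg/L.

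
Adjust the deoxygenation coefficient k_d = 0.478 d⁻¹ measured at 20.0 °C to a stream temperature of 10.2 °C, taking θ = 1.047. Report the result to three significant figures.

k_d(T₂) = k_d(T₁) · θ^(T₂−T₁) = 0.478 × 1.047^(10.2−20.0)
= 0.478 × 1.047^-9.80 = 0.478 × 0.6376 = 0.3048 d⁻¹.

k_d ≈ 0.305 d⁻¹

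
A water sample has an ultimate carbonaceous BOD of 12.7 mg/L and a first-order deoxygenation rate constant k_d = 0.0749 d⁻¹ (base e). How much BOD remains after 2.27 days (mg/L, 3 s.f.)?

L_t = L₀ e^(−k_d t) = 12.7 × e^(−0.0749×2.27) = 12.7 × 0.8436 = 10.71 mg/L.

L ≈ 10.7 mg/L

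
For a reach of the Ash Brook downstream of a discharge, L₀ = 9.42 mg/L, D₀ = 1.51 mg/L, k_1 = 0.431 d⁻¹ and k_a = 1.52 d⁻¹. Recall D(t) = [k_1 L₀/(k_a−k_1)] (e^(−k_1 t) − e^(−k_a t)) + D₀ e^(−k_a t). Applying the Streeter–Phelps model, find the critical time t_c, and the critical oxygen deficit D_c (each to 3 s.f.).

With k_a/k_1 = 3.527 and 1 − D₀(k_a−k_1)/(k_1 L₀) = 0.5950,
t_c = ln(3.527 × 0.5950) / (1.52 − 0.431) = ln(2.098) / 1.089 = 0.7411/1.089 = 0.6806 d.
D_c = (k_1/k_a) L₀ e^(−k_1 t_c) = (0.431/1.52) × 9.42 × e^(−0.431×0.6806) = 0.2836 × 9.42 × 0.7458 = 1.992 mg/L.

t_c ≈ 0.681 d; D_c ≈ 1.99 mg/L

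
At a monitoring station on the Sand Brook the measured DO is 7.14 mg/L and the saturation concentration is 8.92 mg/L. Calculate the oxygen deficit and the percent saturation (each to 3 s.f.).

D ≈ 1.78 mg/L; 80.0 % saturation

D = C_s − C = 8.92 − 7.14 = 1.78 mg/L.
% saturation = 7.14/8.92 × 100 = 80.0 %.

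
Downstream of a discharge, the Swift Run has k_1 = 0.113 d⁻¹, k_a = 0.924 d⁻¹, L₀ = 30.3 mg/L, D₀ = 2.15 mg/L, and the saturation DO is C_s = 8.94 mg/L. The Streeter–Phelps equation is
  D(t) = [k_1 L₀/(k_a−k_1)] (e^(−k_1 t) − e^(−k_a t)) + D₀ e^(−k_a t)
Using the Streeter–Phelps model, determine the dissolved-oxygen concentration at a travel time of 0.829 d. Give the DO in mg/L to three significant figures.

DO ≈ 6.06 mg/L

k_1 L₀/(k_a−k_1) = 0.113×30.3/(0.924−0.113) = 3.424/0.8110 = 4.222 mg/L.
e^(−k_1 t) = e^(−0.113×0.8290) = 0.9106; e^(−k_a t) = e^(−0.924×0.8290) = 0.4649.
D = 4.222 × (0.9106 − 0.4649) + 2.15 × 0.4649 = 1.882 + 0.9995 = 2.881 mg/L.
DO = C_s − D = 8.94 − 2.881 = 6.059 mg/L.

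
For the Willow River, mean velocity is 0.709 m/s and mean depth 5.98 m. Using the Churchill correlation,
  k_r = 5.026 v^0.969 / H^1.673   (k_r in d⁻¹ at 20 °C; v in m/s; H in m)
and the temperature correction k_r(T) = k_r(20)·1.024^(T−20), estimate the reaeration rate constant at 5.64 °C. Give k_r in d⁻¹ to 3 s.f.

k_r ≈ 0.129 d⁻¹

k_r(20) = 5.026 × 0.709^0.969 / 5.98^1.673 = 5.026 × 0.7166 / 19.93 = 0.1807 d⁻¹.
k_r(5.64) = 0.1807 × 1.024^(5.64−20) = 0.1807 × 0.7114 = 0.1286 d⁻¹.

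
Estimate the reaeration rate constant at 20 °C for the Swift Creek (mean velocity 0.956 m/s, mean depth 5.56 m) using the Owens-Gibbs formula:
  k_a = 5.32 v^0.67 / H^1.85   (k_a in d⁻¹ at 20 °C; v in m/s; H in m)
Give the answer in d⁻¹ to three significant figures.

k_a ≈ 0.216 d⁻¹

k_a = 5.32 × 0.956^0.67 / 5.56^1.85 = 5.32 × 0.9703 / 23.90 = 0.2160 d⁻¹.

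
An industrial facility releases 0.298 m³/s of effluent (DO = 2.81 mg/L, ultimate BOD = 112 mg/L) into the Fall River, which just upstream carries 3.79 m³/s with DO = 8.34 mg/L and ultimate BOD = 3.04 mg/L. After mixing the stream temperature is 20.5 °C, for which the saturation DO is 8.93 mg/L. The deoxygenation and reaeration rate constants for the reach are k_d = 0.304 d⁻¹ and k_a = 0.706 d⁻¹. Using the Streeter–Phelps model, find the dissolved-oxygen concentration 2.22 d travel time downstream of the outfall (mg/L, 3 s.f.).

DO ≈ 6.23 mg/L

Mixed DO = (3.79×8.34 + 0.298×2.81)/(3.79+0.298) = 32.45/4.088 = 7.937 mg/L.
Mixed L₀ = (3.79×3.04 + 0.298×112)/(4.088) = 44.90/4.088 = 10.98 mg/L.
Initial deficit D₀ = C_s − DO₀ = 8.93 − 7.937 = 0.9931 mg/L.
D(2.22) = [0.304×10.98/(0.706−0.304)](e^(−0.304×2.22) − e^(−0.706×2.22)) + 0.9931 e^(−0.706×2.22)
= 8.305 × (0.5092 − 0.2086) + 0.9931 × 0.2086 = 2.704 mg/L.
DO = 8.93 − 2.704 = 6.226 mg/L.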